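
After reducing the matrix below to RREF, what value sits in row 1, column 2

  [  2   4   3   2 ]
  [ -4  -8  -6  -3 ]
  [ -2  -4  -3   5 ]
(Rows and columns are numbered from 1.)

2

Multiply R1 by 1/2.
Add 4 times R1 to R2.
Add 2 times R1 to R3.
Subtract 7 times R2 from R3.
Subtract R2 from R1.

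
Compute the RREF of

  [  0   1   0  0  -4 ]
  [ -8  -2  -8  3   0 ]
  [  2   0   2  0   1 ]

[[1, 0, 1, 0, 1/2], [0, 1, 0, 0, -4], [0, 0, 0, 1, -4/3]]

Swap r1 and r2.
  [ -8  -2  -8  3   0 ]
  [  0   1   0  0  -4 ]
  [  2   0   2  0   1 ]
Multiply r1 by -1/8.
  [ 1  1/4  1  -3/8   0 ]
  [ 0    1  0     0  -4 ]
  [ 2    0  2     0   1 ]
Subtract 2 times r1 from r3.
  [ 1   1/4  1  -3/8   0 ]
  [ 0     1  0     0  -4 ]
  [ 0  -1/2  0   3/4   1 ]
Add 1/2 times r2 to r3.
  [ 1  1/4  1  -3/8   0 ]
  [ 0    1  0     0  -4 ]
  [ 0    0  0   3/4  -1 ]
Multiply r3 by 4/3.
  [ 1  1/4  1  -3/8     0 ]
  [ 0    1  0     0    -4 ]
  [ 0    0  0     1  -4/3 ]
Add 3/8 times r3 to r1.
  [ 1  1/4  1  0  -1/2 ]
  [ 0    1  0  0    -4 ]
  [ 0    0  0  1  -4/3 ]
Subtract 1/4 times r2 from r1.
  [ 1  0  1  0   1/2 ]
  [ 0  1  0  0    -4 ]
  [ 0  0  0  1  -4/3 ]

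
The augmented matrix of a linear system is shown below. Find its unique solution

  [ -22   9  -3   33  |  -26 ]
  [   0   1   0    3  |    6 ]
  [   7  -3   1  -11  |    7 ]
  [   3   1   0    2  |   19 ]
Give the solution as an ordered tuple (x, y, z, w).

(5, 0, -6, 2)

R1 → -1/22·R1
  [ 1  -9/22  3/22  -3/2  |  13/11 ]
  [ 0      1     0     3  |      6 ]
  [ 7     -3     1   -11  |      7 ]
  [ 3      1     0     2  |     19 ]
R3 → R3 − 7·R1
  [ 1  -9/22  3/22  -3/2  |   13/11 ]
  [ 0      1     0     3  |       6 ]
  [ 0  -3/22  1/22  -1/2  |  -14/11 ]
  [ 3      1     0     2  |      19 ]
R4 → R4 − 3·R1
  [ 1  -9/22   3/22  -3/2  |   13/11 ]
  [ 0      1      0     3  |       6 ]
  [ 0  -3/22   1/22  -1/2  |  -14/11 ]
  [ 0  49/22  -9/22  13/2  |  170/11 ]
R3 → R3 + 3/22·R2
  [ 1  -9/22   3/22   -3/2  |   13/11 ]
  [ 0      1      0      3  |       6 ]
  [ 0      0   1/22  -1/11  |   -5/11 ]
  [ 0  49/22  -9/22   13/2  |  170/11 ]
R4 → R4 − 49/22·R2
  [ 1  -9/22   3/22   -3/2  |  13/11 ]
  [ 0      1      0      3  |      6 ]
  [ 0      0   1/22  -1/11  |  -5/11 ]
  [ 0      0  -9/22  -2/11  |  23/11 ]
R3 → 22·R3
  [ 1  -9/22   3/22   -3/2  |  13/11 ]
  [ 0      1      0      3  |      6 ]
  [ 0      0      1     -2  |    -10 ]
  [ 0      0  -9/22  -2/11  |  23/11 ]
R4 → R4 + 9/22·R3
  [ 1  -9/22  3/22  -3/2  |  13/11 ]
  [ 0      1     0     3  |      6 ]
  [ 0      0     1    -2  |    -10 ]
  [ 0      0     0    -1  |     -2 ]
R4 → -1·R4
  [ 1  -9/22  3/22  -3/2  |  13/11 ]
  [ 0      1     0     3  |      6 ]
  [ 0      0     1    -2  |    -10 ]
  [ 0      0     0     1  |      2 ]
R3 → R3 + 2·R4
  [ 1  -9/22  3/22  -3/2  |  13/11 ]
  [ 0      1     0     3  |      6 ]
  [ 0      0     1     0  |     -6 ]
  [ 0      0     0     1  |      2 ]
R2 → R2 − 3·R4
  [ 1  -9/22  3/22  -3/2  |  13/11 ]
  [ 0      1     0     0  |      0 ]
  [ 0      0     1     0  |     -6 ]
  [ 0      0     0     1  |      2 ]
R1 → R1 + 3/2·R4
  [ 1  -9/22  3/22  0  |  46/11 ]
  [ 0      1     0  0  |      0 ]
  [ 0      0     1  0  |     -6 ]
  [ 0      0     0  1  |      2 ]
R1 → R1 − 3/22·R3
  [ 1  -9/22  0  0  |   5 ]
  [ 0      1  0  0  |   0 ]
  [ 0      0  1  0  |  -6 ]
  [ 0      0  0  1  |   2 ]
R1 → R1 + 9/22·R2
  [ 1  0  0  0  |   5 ]
  [ 0  1  0  0  |   0 ]
  [ 0  0  1  0  |  -6 ]
  [ 0  0  0  1  |   2 ]
Reading off the last column: x = 5, y = 0, z = -6, w = 2.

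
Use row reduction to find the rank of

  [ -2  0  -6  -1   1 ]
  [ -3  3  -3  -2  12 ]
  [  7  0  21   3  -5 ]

R1 -> -1/2·R1
  [  1  0   3  1/2  -1/2 ]
  [ -3  3  -3   -2    12 ]
  [  7  0  21    3    -5 ]
R2 -> R2 + 3·R1
  [ 1  0   3   1/2  -1/2 ]
  [ 0  3   6  -1/2  21/2 ]
  [ 7  0  21     3    -5 ]
R3 -> R3 − 7·R1
  [ 1  0  3   1/2  -1/2 ]
  [ 0  3  6  -1/2  21/2 ]
  [ 0  0  0  -1/2  -3/2 ]
R2 -> 1/3·R2
  [ 1  0  3   1/2  -1/2 ]
  [ 0  1  2  -1/6   7/2 ]
  [ 0  0  0  -1/2  -3/2 ]
R3 -> -2·R3
  [ 1  0  3   1/2  -1/2 ]
  [ 0  1  2  -1/6   7/2 ]
  [ 0  0  0     1     3 ]
R2 -> R2 + 1/6·R3
  [ 1  0  3  1/2  -1/2 ]
  [ 0  1  2    0     4 ]
  [ 0  0  0    1     3 ]
R1 -> R1 − 1/2·R3
  [ 1  0  3  0  -2 ]
  [ 0  1  2  0   4 ]
  [ 0  0  0  1   3 ]
The reduced form has 3 nonzero rows.

rank = 3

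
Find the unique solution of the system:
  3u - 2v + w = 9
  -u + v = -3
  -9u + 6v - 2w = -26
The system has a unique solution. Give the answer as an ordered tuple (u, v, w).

(2, -1, 1)

Form the augmented matrix and row-reduce:
  [  3  -2   1  |    9 ]
  [ -1   1   0  |   -3 ]
  [ -9   6  -2  |  -26 ]
Multiply R1 by 1/3.
Add R1 to R2.
Add 9 times R1 to R3.
Multiply R2 by 3.
Subtract R3 from R2.
Subtract 1/3 times R3 from R1.
Add 2/3 times R2 to R1.
Reading off the last column: u = 2, v = -1, w = 1.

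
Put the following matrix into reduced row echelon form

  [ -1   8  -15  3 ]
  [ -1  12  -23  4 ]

[[1, 0, -1, -1], [0, 1, -2, 1/4]]

R1 -> -1·R1
  [  1  -8   15  -3 ]
  [ -1  12  -23   4 ]
R2 -> R2 + R1
  [ 1  -8  15  -3 ]
  [ 0   4  -8   1 ]
R2 -> 1/4·R2
  [ 1  -8  15   -3 ]
  [ 0   1  -2  1/4 ]
R1 -> R1 + 8·R2
  [ 1  0  -1   -1 ]
  [ 0  1  -2  1/4 ]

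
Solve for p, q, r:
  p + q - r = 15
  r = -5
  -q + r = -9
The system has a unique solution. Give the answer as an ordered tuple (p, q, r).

Form the augmented matrix and row-reduce:
  [ 1   1  -1  |  15 ]
  [ 0   0   1  |  -5 ]
  [ 0  -1   1  |  -9 ]
Swap R2 and R3.
  [ 1   1  -1  |  15 ]
  [ 0  -1   1  |  -9 ]
  [ 0   0   1  |  -5 ]
Multiply R2 by -1.
  [ 1  1  -1  |  15 ]
  [ 0  1  -1  |   9 ]
  [ 0  0   1  |  -5 ]
Add R3 to R2.
  [ 1  1  -1  |  15 ]
  [ 0  1   0  |   4 ]
  [ 0  0   1  |  -5 ]
Add R3 to R1.
  [ 1  1  0  |  10 ]
  [ 0  1  0  |   4 ]
  [ 0  0  1  |  -5 ]
Subtract R2 from R1.
  [ 1  0  0  |   6 ]
  [ 0  1  0  |   4 ]
  [ 0  0  1  |  -5 ]
Reading off the last column: p = 6, q = 4, r = -5.

(6, 4, -5)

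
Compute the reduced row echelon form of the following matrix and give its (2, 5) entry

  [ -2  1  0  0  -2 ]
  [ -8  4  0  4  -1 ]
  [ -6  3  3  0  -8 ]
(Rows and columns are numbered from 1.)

Multiply r1 by -1/2.
  [  1  -1/2  0  0   1 ]
  [ -8     4  0  4  -1 ]
  [ -6     3  3  0  -8 ]
Add 8 times r1 to r2.
  [  1  -1/2  0  0   1 ]
  [  0     0  0  4   7 ]
  [ -6     3  3  0  -8 ]
Add 6 times r1 to r3.
  [ 1  -1/2  0  0   1 ]
  [ 0     0  0  4   7 ]
  [ 0     0  3  0  -2 ]
Swap r2 and r3.
  [ 1  -1/2  0  0   1 ]
  [ 0     0  3  0  -2 ]
  [ 0     0  0  4   7 ]
Multiply r2 by 1/3.
  [ 1  -1/2  0  0     1 ]
  [ 0     0  1  0  -2/3 ]
  [ 0     0  0  4     7 ]
Multiply r3 by 1/4.
  [ 1  -1/2  0  0     1 ]
  [ 0     0  1  0  -2/3 ]
  [ 0     0  0  1   7/4 ]

-2/3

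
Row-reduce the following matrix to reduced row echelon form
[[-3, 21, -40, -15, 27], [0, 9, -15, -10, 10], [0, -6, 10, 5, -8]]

[[1, 0, 5/3, 0, 1], [0, 1, -5/3, 0, 2], [0, 0, 0, 1, 4/5]]

R1 → -1/3·R1
  [ 1  -7  40/3    5  -9 ]
  [ 0   9   -15  -10  10 ]
  [ 0  -6    10    5  -8 ]
R2 → 1/9·R2
  [ 1  -7  40/3      5    -9 ]
  [ 0   1  -5/3  -10/9  10/9 ]
  [ 0  -6    10      5    -8 ]
R3 → R3 + 6·R2
  [ 1  -7  40/3      5    -9 ]
  [ 0   1  -5/3  -10/9  10/9 ]
  [ 0   0     0   -5/3  -4/3 ]
R3 → -3/5·R3
  [ 1  -7  40/3      5    -9 ]
  [ 0   1  -5/3  -10/9  10/9 ]
  [ 0   0     0      1   4/5 ]
R2 → R2 + 10/9·R3
  [ 1  -7  40/3  5   -9 ]
  [ 0   1  -5/3  0    2 ]
  [ 0   0     0  1  4/5 ]
R1 → R1 − 5·R3
  [ 1  -7  40/3  0  -13 ]
  [ 0   1  -5/3  0    2 ]
  [ 0   0     0  1  4/5 ]
R1 → R1 + 7·R2
  [ 1  0   5/3  0    1 ]
  [ 0  1  -5/3  0    2 ]
  [ 0  0     0  1  4/5 ]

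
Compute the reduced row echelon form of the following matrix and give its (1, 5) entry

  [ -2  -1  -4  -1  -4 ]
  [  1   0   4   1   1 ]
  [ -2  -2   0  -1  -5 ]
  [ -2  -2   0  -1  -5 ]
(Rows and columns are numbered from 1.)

R1 := -1/2·R1
  [  1  1/2  2  1/2   2 ]
  [  1    0  4    1   1 ]
  [ -2   -2  0   -1  -5 ]
  [ -2   -2  0   -1  -5 ]
R2 := R2 − R1
  [  1   1/2  2  1/2   2 ]
  [  0  -1/2  2  1/2  -1 ]
  [ -2    -2  0   -1  -5 ]
  [ -2    -2  0   -1  -5 ]
R3 := R3 + 2·R1
  [  1   1/2  2  1/2   2 ]
  [  0  -1/2  2  1/2  -1 ]
  [  0    -1  4    0  -1 ]
  [ -2    -2  0   -1  -5 ]
R4 := R4 + 2·R1
  [ 1   1/2  2  1/2   2 ]
  [ 0  -1/2  2  1/2  -1 ]
  [ 0    -1  4    0  -1 ]
  [ 0    -1  4    0  -1 ]
R2 := -2·R2
  [ 1  1/2   2  1/2   2 ]
  [ 0    1  -4   -1   2 ]
  [ 0   -1   4    0  -1 ]
  [ 0   -1   4    0  -1 ]
R3 := R3 + R2
  [ 1  1/2   2  1/2   2 ]
  [ 0    1  -4   -1   2 ]
  [ 0    0   0   -1   1 ]
  [ 0   -1   4    0  -1 ]
R4 := R4 + R2
  [ 1  1/2   2  1/2  2 ]
  [ 0    1  -4   -1  2 ]
  [ 0    0   0   -1  1 ]
  [ 0    0   0   -1  1 ]
R3 := -1·R3
  [ 1  1/2   2  1/2   2 ]
  [ 0    1  -4   -1   2 ]
  [ 0    0   0    1  -1 ]
  [ 0    0   0   -1   1 ]
R4 := R4 + R3
  [ 1  1/2   2  1/2   2 ]
  [ 0    1  -4   -1   2 ]
  [ 0    0   0    1  -1 ]
  [ 0    0   0    0   0 ]
R2 := R2 + R3
  [ 1  1/2   2  1/2   2 ]
  [ 0    1  -4    0   1 ]
  [ 0    0   0    1  -1 ]
  [ 0    0   0    0   0 ]
R1 := R1 − 1/2·R3
  [ 1  1/2   2  0  5/2 ]
  [ 0    1  -4  0    1 ]
  [ 0    0   0  1   -1 ]
  [ 0    0   0  0    0 ]
R1 := R1 − 1/2·R2
  [ 1  0   4  0   2 ]
  [ 0  1  -4  0   1 ]
  [ 0  0   0  1  -1 ]
  [ 0  0   0  0   0 ]

2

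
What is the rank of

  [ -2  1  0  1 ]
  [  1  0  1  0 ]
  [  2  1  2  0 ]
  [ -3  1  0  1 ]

R1 → -1/2·R1
  [  1  -1/2  0  -1/2 ]
  [  1     0  1     0 ]
  [  2     1  2     0 ]
  [ -3     1  0     1 ]
R2 → R2 − R1
  [  1  -1/2  0  -1/2 ]
  [  0   1/2  1   1/2 ]
  [  2     1  2     0 ]
  [ -3     1  0     1 ]
R3 → R3 − 2·R1
  [  1  -1/2  0  -1/2 ]
  [  0   1/2  1   1/2 ]
  [  0     2  2     1 ]
  [ -3     1  0     1 ]
R4 → R4 + 3·R1
  [ 1  -1/2  0  -1/2 ]
  [ 0   1/2  1   1/2 ]
  [ 0     2  2     1 ]
  [ 0  -1/2  0  -1/2 ]
R2 → 2·R2
  [ 1  -1/2  0  -1/2 ]
  [ 0     1  2     1 ]
  [ 0     2  2     1 ]
  [ 0  -1/2  0  -1/2 ]
R3 → R3 − 2·R2
  [ 1  -1/2   0  -1/2 ]
  [ 0     1   2     1 ]
  [ 0     0  -2    -1 ]
  [ 0  -1/2   0  -1/2 ]
R4 → R4 + 1/2·R2
  [ 1  -1/2   0  -1/2 ]
  [ 0     1   2     1 ]
  [ 0     0  -2    -1 ]
  [ 0     0   1     0 ]
R3 → -1/2·R3
  [ 1  -1/2  0  -1/2 ]
  [ 0     1  2     1 ]
  [ 0     0  1   1/2 ]
  [ 0     0  1     0 ]
R4 → R4 − R3
  [ 1  -1/2  0  -1/2 ]
  [ 0     1  2     1 ]
  [ 0     0  1   1/2 ]
  [ 0     0  0  -1/2 ]
R4 → -2·R4
  [ 1  -1/2  0  -1/2 ]
  [ 0     1  2     1 ]
  [ 0     0  1   1/2 ]
  [ 0     0  0     1 ]
R3 → R3 − 1/2·R4
  [ 1  -1/2  0  -1/2 ]
  [ 0     1  2     1 ]
  [ 0     0  1     0 ]
  [ 0     0  0     1 ]
R2 → R2 − R4
  [ 1  -1/2  0  -1/2 ]
  [ 0     1  2     0 ]
  [ 0     0  1     0 ]
  [ 0     0  0     1 ]
R1 → R1 + 1/2·R4
  [ 1  -1/2  0  0 ]
  [ 0     1  2  0 ]
  [ 0     0  1  0 ]
  [ 0     0  0  1 ]
R2 → R2 − 2·R3
  [ 1  -1/2  0  0 ]
  [ 0     1  0  0 ]
  [ 0     0  1  0 ]
  [ 0     0  0  1 ]
R1 → R1 + 1/2·R2
  [ 1  0  0  0 ]
  [ 0  1  0  0 ]
  [ 0  0  1  0 ]
  [ 0  0  0  1 ]
The reduced form has 4 nonzero rows.

rank = 4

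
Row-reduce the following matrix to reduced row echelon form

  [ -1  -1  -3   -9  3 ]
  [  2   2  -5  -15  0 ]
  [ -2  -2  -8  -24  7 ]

[[1, 1, 0, 0, 0], [0, 0, 1, 3, 0], [0, 0, 0, 0, 1]]

Multiply ρ1 by -1.
  [  1   1   3    9  -3 ]
  [  2   2  -5  -15   0 ]
  [ -2  -2  -8  -24   7 ]
Subtract 2 times ρ1 from ρ2.
  [  1   1    3    9  -3 ]
  [  0   0  -11  -33   6 ]
  [ -2  -2   -8  -24   7 ]
Add 2 times ρ1 to ρ3.
  [ 1  1    3    9  -3 ]
  [ 0  0  -11  -33   6 ]
  [ 0  0   -2   -6   1 ]
Multiply ρ2 by -1/11.
  [ 1  1   3   9     -3 ]
  [ 0  0   1   3  -6/11 ]
  [ 0  0  -2  -6      1 ]
Add 2 times ρ2 to ρ3.
  [ 1  1  3  9     -3 ]
  [ 0  0  1  3  -6/11 ]
  [ 0  0  0  0  -1/11 ]
Multiply ρ3 by -11.
  [ 1  1  3  9     -3 ]
  [ 0  0  1  3  -6/11 ]
  [ 0  0  0  0      1 ]
Add 6/11 times ρ3 to ρ2.
  [ 1  1  3  9  -3 ]
  [ 0  0  1  3   0 ]
  [ 0  0  0  0   1 ]
Add 3 times ρ3 to ρ1.
  [ 1  1  3  9  0 ]
  [ 0  0  1  3  0 ]
  [ 0  0  0  0  1 ]
Subtract 3 times ρ2 from ρ1.
  [ 1  1  0  0  0 ]
  [ 0  0  1  3  0 ]
  [ 0  0  0  0  1 ]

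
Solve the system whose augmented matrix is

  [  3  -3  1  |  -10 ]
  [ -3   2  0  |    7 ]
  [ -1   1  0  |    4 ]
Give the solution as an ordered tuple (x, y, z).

R1 -> 1/3·R1
  [  1  -1  1/3  |  -10/3 ]
  [ -3   2    0  |      7 ]
  [ -1   1    0  |      4 ]
R2 -> R2 + 3·R1
  [  1  -1  1/3  |  -10/3 ]
  [  0  -1    1  |     -3 ]
  [ -1   1    0  |      4 ]
R3 -> R3 + R1
  [ 1  -1  1/3  |  -10/3 ]
  [ 0  -1    1  |     -3 ]
  [ 0   0  1/3  |    2/3 ]
R2 -> -1·R2
  [ 1  -1  1/3  |  -10/3 ]
  [ 0   1   -1  |      3 ]
  [ 0   0  1/3  |    2/3 ]
R3 -> 3·R3
  [ 1  -1  1/3  |  -10/3 ]
  [ 0   1   -1  |      3 ]
  [ 0   0    1  |      2 ]
R2 -> R2 + R3
  [ 1  -1  1/3  |  -10/3 ]
  [ 0   1    0  |      5 ]
  [ 0   0    1  |      2 ]
R1 -> R1 − 1/3·R3
  [ 1  -1  0  |  -4 ]
  [ 0   1  0  |   5 ]
  [ 0   0  1  |   2 ]
R1 -> R1 + R2
  [ 1  0  0  |  1 ]
  [ 0  1  0  |  5 ]
  [ 0  0  1  |  2 ]
Reading off the last column: x = 1, y = 5, z = 2.

(1, 5, 2)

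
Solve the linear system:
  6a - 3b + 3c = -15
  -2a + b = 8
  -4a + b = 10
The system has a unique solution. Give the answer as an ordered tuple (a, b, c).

Form the augmented matrix and row-reduce:
  [  6  -3  3  |  -15 ]
  [ -2   1  0  |    8 ]
  [ -4   1  0  |   10 ]
r1 := 1/6·r1
  [  1  -1/2  1/2  |  -5/2 ]
  [ -2     1    0  |     8 ]
  [ -4     1    0  |    10 ]
r2 := r2 + 2·r1
  [  1  -1/2  1/2  |  -5/2 ]
  [  0     0    1  |     3 ]
  [ -4     1    0  |    10 ]
r3 := r3 + 4·r1
  [ 1  -1/2  1/2  |  -5/2 ]
  [ 0     0    1  |     3 ]
  [ 0    -1    2  |     0 ]
r2 ↔ r3
  [ 1  -1/2  1/2  |  -5/2 ]
  [ 0    -1    2  |     0 ]
  [ 0     0    1  |     3 ]
r2 := -1·r2
  [ 1  -1/2  1/2  |  -5/2 ]
  [ 0     1   -2  |     0 ]
  [ 0     0    1  |     3 ]
r2 := r2 + 2·r3
  [ 1  -1/2  1/2  |  -5/2 ]
  [ 0     1    0  |     6 ]
  [ 0     0    1  |     3 ]
r1 := r1 − 1/2·r3
  [ 1  -1/2  0  |  -4 ]
  [ 0     1  0  |   6 ]
  [ 0     0  1  |   3 ]
r1 := r1 + 1/2·r2
  [ 1  0  0  |  -1 ]
  [ 0  1  0  |   6 ]
  [ 0  0  1  |   3 ]
Reading off the last column: a = -1, b = 6, c = 3.

(-1, 6, 3)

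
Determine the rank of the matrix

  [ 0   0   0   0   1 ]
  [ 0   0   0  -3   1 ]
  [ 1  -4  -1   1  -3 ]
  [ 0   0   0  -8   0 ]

rank = 3

Swap R1 and R3.
  [ 1  -4  -1   1  -3 ]
  [ 0   0   0  -3   1 ]
  [ 0   0   0   0   1 ]
  [ 0   0   0  -8   0 ]
Multiply R2 by -1/3.
  [ 1  -4  -1   1    -3 ]
  [ 0   0   0   1  -1/3 ]
  [ 0   0   0   0     1 ]
  [ 0   0   0  -8     0 ]
Add 8 times R2 to R4.
  [ 1  -4  -1  1    -3 ]
  [ 0   0   0  1  -1/3 ]
  [ 0   0   0  0     1 ]
  [ 0   0   0  0  -8/3 ]
Add 8/3 times R3 to R4.
  [ 1  -4  -1  1    -3 ]
  [ 0   0   0  1  -1/3 ]
  [ 0   0   0  0     1 ]
  [ 0   0   0  0     0 ]
Add 1/3 times R3 to R2.
  [ 1  -4  -1  1  -3 ]
  [ 0   0   0  1   0 ]
  [ 0   0   0  0   1 ]
  [ 0   0   0  0   0 ]
Add 3 times R3 to R1.
  [ 1  -4  -1  1  0 ]
  [ 0   0   0  1  0 ]
  [ 0   0   0  0  1 ]
  [ 0   0   0  0  0 ]
Subtract R2 from R1.
  [ 1  -4  -1  0  0 ]
  [ 0   0   0  1  0 ]
  [ 0   0   0  0  1 ]
  [ 0   0   0  0  0 ]
The reduced form has 3 nonzero rows.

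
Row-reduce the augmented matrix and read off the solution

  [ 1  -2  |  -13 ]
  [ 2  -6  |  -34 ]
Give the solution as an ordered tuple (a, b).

(-5, 4)

R2 -> R2 − 2·R1
  [ 1  -2  |  -13 ]
  [ 0  -2  |   -8 ]
R2 -> -1/2·R2
  [ 1  -2  |  -13 ]
  [ 0   1  |    4 ]
R1 -> R1 + 2·R2
  [ 1  0  |  -5 ]
  [ 0  1  |   4 ]
Reading off the last column: a = -5, b = 4.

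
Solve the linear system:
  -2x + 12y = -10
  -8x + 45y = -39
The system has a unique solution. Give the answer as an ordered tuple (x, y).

Form the augmented matrix and row-reduce:
  [ -2  12  |  -10 ]
  [ -8  45  |  -39 ]
ρ1 -> -1/2·ρ1
  [  1  -6  |    5 ]
  [ -8  45  |  -39 ]
ρ2 -> ρ2 + 8·ρ1
  [ 1  -6  |  5 ]
  [ 0  -3  |  1 ]
ρ2 -> -1/3·ρ2
  [ 1  -6  |     5 ]
  [ 0   1  |  -1/3 ]
ρ1 -> ρ1 + 6·ρ2
  [ 1  0  |     3 ]
  [ 0  1  |  -1/3 ]
Reading off the last column: x = 3, y = -1/3.

(3, -1/3)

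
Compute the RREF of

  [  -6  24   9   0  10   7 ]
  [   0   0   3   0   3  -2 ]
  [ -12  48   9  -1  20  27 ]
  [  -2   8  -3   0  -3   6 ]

[[1, -4, 0, 0, 0, -2], [0, 0, 1, 0, 0, -5/3], [0, 0, 0, 1, 0, 2], [0, 0, 0, 0, 1, 1]]

R1 := -1/6·R1
  [   1  -4  -3/2   0  -5/3  -7/6 ]
  [   0   0     3   0     3    -2 ]
  [ -12  48     9  -1    20    27 ]
  [  -2   8    -3   0    -3     6 ]
R3 := R3 + 12·R1
  [  1  -4  -3/2   0  -5/3  -7/6 ]
  [  0   0     3   0     3    -2 ]
  [  0   0    -9  -1     0    13 ]
  [ -2   8    -3   0    -3     6 ]
R4 := R4 + 2·R1
  [ 1  -4  -3/2   0   -5/3  -7/6 ]
  [ 0   0     3   0      3    -2 ]
  [ 0   0    -9  -1      0    13 ]
  [ 0   0    -6   0  -19/3  11/3 ]
R2 := 1/3·R2
  [ 1  -4  -3/2   0   -5/3  -7/6 ]
  [ 0   0     1   0      1  -2/3 ]
  [ 0   0    -9  -1      0    13 ]
  [ 0   0    -6   0  -19/3  11/3 ]
R3 := R3 + 9·R2
  [ 1  -4  -3/2   0   -5/3  -7/6 ]
  [ 0   0     1   0      1  -2/3 ]
  [ 0   0     0  -1      9     7 ]
  [ 0   0    -6   0  -19/3  11/3 ]
R4 := R4 + 6·R2
  [ 1  -4  -3/2   0  -5/3  -7/6 ]
  [ 0   0     1   0     1  -2/3 ]
  [ 0   0     0  -1     9     7 ]
  [ 0   0     0   0  -1/3  -1/3 ]
R3 := -1·R3
  [ 1  -4  -3/2  0  -5/3  -7/6 ]
  [ 0   0     1  0     1  -2/3 ]
  [ 0   0     0  1    -9    -7 ]
  [ 0   0     0  0  -1/3  -1/3 ]
R4 := -3·R4
  [ 1  -4  -3/2  0  -5/3  -7/6 ]
  [ 0   0     1  0     1  -2/3 ]
  [ 0   0     0  1    -9    -7 ]
  [ 0   0     0  0     1     1 ]
R3 := R3 + 9·R4
  [ 1  -4  -3/2  0  -5/3  -7/6 ]
  [ 0   0     1  0     1  -2/3 ]
  [ 0   0     0  1     0     2 ]
  [ 0   0     0  0     1     1 ]
R2 := R2 − R4
  [ 1  -4  -3/2  0  -5/3  -7/6 ]
  [ 0   0     1  0     0  -5/3 ]
  [ 0   0     0  1     0     2 ]
  [ 0   0     0  0     1     1 ]
R1 := R1 + 5/3·R4
  [ 1  -4  -3/2  0  0   1/2 ]
  [ 0   0     1  0  0  -5/3 ]
  [ 0   0     0  1  0     2 ]
  [ 0   0     0  0  1     1 ]
R1 := R1 + 3/2·R2
  [ 1  -4  0  0  0    -2 ]
  [ 0   0  1  0  0  -5/3 ]
  [ 0   0  0  1  0     2 ]
  [ 0   0  0  0  1     1 ]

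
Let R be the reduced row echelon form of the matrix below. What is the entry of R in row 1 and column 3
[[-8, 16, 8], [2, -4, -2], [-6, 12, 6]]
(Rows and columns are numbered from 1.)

R1 := -1/8·R1
  [  1  -2  -1 ]
  [  2  -4  -2 ]
  [ -6  12   6 ]
R2 := R2 − 2·R1
  [  1  -2  -1 ]
  [  0   0   0 ]
  [ -6  12   6 ]
R3 := R3 + 6·R1
  [ 1  -2  -1 ]
  [ 0   0   0 ]
  [ 0   0   0 ]

-1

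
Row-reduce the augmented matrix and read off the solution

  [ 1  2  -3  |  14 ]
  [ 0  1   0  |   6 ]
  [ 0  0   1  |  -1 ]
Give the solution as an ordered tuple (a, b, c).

(-1, 6, -1)

Add 3 times R3 to R1.
  [ 1  2  0  |  11 ]
  [ 0  1  0  |   6 ]
  [ 0  0  1  |  -1 ]
Subtract 2 times R2 from R1.
  [ 1  0  0  |  -1 ]
  [ 0  1  0  |   6 ]
  [ 0  0  1  |  -1 ]
Reading off the last column: a = -1, b = 6, c = -1.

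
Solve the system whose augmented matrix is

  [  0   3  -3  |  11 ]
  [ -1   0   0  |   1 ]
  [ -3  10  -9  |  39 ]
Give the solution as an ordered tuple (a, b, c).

(-1, 3, -2/3)

r1 ↔ r2
  [ -1   0   0  |   1 ]
  [  0   3  -3  |  11 ]
  [ -3  10  -9  |  39 ]
r1 := -1·r1
  [  1   0   0  |  -1 ]
  [  0   3  -3  |  11 ]
  [ -3  10  -9  |  39 ]
r3 := r3 + 3·r1
  [ 1   0   0  |  -1 ]
  [ 0   3  -3  |  11 ]
  [ 0  10  -9  |  36 ]
r2 := 1/3·r2
  [ 1   0   0  |    -1 ]
  [ 0   1  -1  |  11/3 ]
  [ 0  10  -9  |    36 ]
r3 := r3 − 10·r2
  [ 1  0   0  |    -1 ]
  [ 0  1  -1  |  11/3 ]
  [ 0  0   1  |  -2/3 ]
r2 := r2 + r3
  [ 1  0  0  |    -1 ]
  [ 0  1  0  |     3 ]
  [ 0  0  1  |  -2/3 ]
Reading off the last column: a = -1, b = 3, c = -2/3.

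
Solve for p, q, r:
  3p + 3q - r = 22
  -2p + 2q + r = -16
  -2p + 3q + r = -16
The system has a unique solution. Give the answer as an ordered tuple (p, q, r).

(6, 0, -4)

Form the augmented matrix and row-reduce:
  [  3  3  -1  |   22 ]
  [ -2  2   1  |  -16 ]
  [ -2  3   1  |  -16 ]
R1 -> 1/3·R1
  [  1  1  -1/3  |  22/3 ]
  [ -2  2     1  |   -16 ]
  [ -2  3     1  |   -16 ]
R2 -> R2 + 2·R1
  [  1  1  -1/3  |  22/3 ]
  [  0  4   1/3  |  -4/3 ]
  [ -2  3     1  |   -16 ]
R3 -> R3 + 2·R1
  [ 1  1  -1/3  |  22/3 ]
  [ 0  4   1/3  |  -4/3 ]
  [ 0  5   1/3  |  -4/3 ]
R2 -> 1/4·R2
  [ 1  1  -1/3  |  22/3 ]
  [ 0  1  1/12  |  -1/3 ]
  [ 0  5   1/3  |  -4/3 ]
R3 -> R3 − 5·R2
  [ 1  1   -1/3  |  22/3 ]
  [ 0  1   1/12  |  -1/3 ]
  [ 0  0  -1/12  |   1/3 ]
R3 -> -12·R3
  [ 1  1  -1/3  |  22/3 ]
  [ 0  1  1/12  |  -1/3 ]
  [ 0  0     1  |    -4 ]
R2 -> R2 − 1/12·R3
  [ 1  1  -1/3  |  22/3 ]
  [ 0  1     0  |     0 ]
  [ 0  0     1  |    -4 ]
R1 -> R1 + 1/3·R3
  [ 1  1  0  |   6 ]
  [ 0  1  0  |   0 ]
  [ 0  0  1  |  -4 ]
R1 -> R1 − R2
  [ 1  0  0  |   6 ]
  [ 0  1  0  |   0 ]
  [ 0  0  1  |  -4 ]
Reading off the last column: p = 6, q = 0, r = -4.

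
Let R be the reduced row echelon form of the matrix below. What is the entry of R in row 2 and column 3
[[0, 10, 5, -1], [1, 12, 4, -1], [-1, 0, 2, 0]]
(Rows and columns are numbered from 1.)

R1 <-> R2
  [  1  12  4  -1 ]
  [  0  10  5  -1 ]
  [ -1   0  2   0 ]
R3 → R3 + R1
  [ 1  12  4  -1 ]
  [ 0  10  5  -1 ]
  [ 0  12  6  -1 ]
R2 → 1/10·R2
  [ 1  12    4     -1 ]
  [ 0   1  1/2  -1/10 ]
  [ 0  12    6     -1 ]
R3 → R3 − 12·R2
  [ 1  12    4     -1 ]
  [ 0   1  1/2  -1/10 ]
  [ 0   0    0    1/5 ]
R3 → 5·R3
  [ 1  12    4     -1 ]
  [ 0   1  1/2  -1/10 ]
  [ 0   0    0      1 ]
R2 → R2 + 1/10·R3
  [ 1  12    4  -1 ]
  [ 0   1  1/2   0 ]
  [ 0   0    0   1 ]
R1 → R1 + R3
  [ 1  12    4  0 ]
  [ 0   1  1/2  0 ]
  [ 0   0    0  1 ]
R1 → R1 − 12·R2
  [ 1  0   -2  0 ]
  [ 0  1  1/2  0 ]
  [ 0  0    0  1 ]

1/2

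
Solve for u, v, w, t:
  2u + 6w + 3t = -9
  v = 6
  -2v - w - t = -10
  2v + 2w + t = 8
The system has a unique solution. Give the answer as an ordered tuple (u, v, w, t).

(3/2, 6, -2, 0)

Form the augmented matrix and row-reduce:
  [ 2   0   6   3  |   -9 ]
  [ 0   1   0   0  |    6 ]
  [ 0  -2  -1  -1  |  -10 ]
  [ 0   2   2   1  |    8 ]
R1 ← 1/2·R1
R3 ← R3 + 2·R2
R4 ← R4 − 2·R2
R3 ← -1·R3
R4 ← R4 − 2·R3
R4 ← -1·R4
R3 ← R3 − R4
R1 ← R1 − 3/2·R4
R1 ← R1 − 3·R3
Reading off the last column: u = 3/2, v = 6, w = -2, t = 0.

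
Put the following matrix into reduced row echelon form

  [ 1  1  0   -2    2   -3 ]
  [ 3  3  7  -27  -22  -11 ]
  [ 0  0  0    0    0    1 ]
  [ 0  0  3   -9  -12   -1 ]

R2 → R2 − 3·R1
  [ 1  1  0   -2    2  -3 ]
  [ 0  0  7  -21  -28  -2 ]
  [ 0  0  0    0    0   1 ]
  [ 0  0  3   -9  -12  -1 ]
R2 → 1/7·R2
  [ 1  1  0  -2    2    -3 ]
  [ 0  0  1  -3   -4  -2/7 ]
  [ 0  0  0   0    0     1 ]
  [ 0  0  3  -9  -12    -1 ]
R4 → R4 − 3·R2
  [ 1  1  0  -2   2    -3 ]
  [ 0  0  1  -3  -4  -2/7 ]
  [ 0  0  0   0   0     1 ]
  [ 0  0  0   0   0  -1/7 ]
R4 → R4 + 1/7·R3
  [ 1  1  0  -2   2    -3 ]
  [ 0  0  1  -3  -4  -2/7 ]
  [ 0  0  0   0   0     1 ]
  [ 0  0  0   0   0     0 ]
R2 → R2 + 2/7·R3
  [ 1  1  0  -2   2  -3 ]
  [ 0  0  1  -3  -4   0 ]
  [ 0  0  0   0   0   1 ]
  [ 0  0  0   0   0   0 ]
R1 → R1 + 3·R3
  [ 1  1  0  -2   2  0 ]
  [ 0  0  1  -3  -4  0 ]
  [ 0  0  0   0   0  1 ]
  [ 0  0  0   0   0  0 ]

[[1, 1, 0, -2, 2, 0], [0, 0, 1, -3, -4, 0], [0, 0, 0, 0, 0, 1], [0, 0, 0, 0, 0, 0]]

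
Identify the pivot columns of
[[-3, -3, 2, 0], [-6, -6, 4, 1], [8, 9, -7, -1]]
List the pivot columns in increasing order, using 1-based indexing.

Multiply ρ1 by -1/3.
  [  1   1  -2/3   0 ]
  [ -6  -6     4   1 ]
  [  8   9    -7  -1 ]
Add 6 times ρ1 to ρ2.
  [ 1  1  -2/3   0 ]
  [ 0  0     0   1 ]
  [ 8  9    -7  -1 ]
Subtract 8 times ρ1 from ρ3.
  [ 1  1  -2/3   0 ]
  [ 0  0     0   1 ]
  [ 0  1  -5/3  -1 ]
Swap ρ2 and ρ3.
  [ 1  1  -2/3   0 ]
  [ 0  1  -5/3  -1 ]
  [ 0  0     0   1 ]
Add ρ3 to ρ2.
  [ 1  1  -2/3  0 ]
  [ 0  1  -5/3  0 ]
  [ 0  0     0  1 ]
Subtract ρ2 from ρ1.
  [ 1  0     1  0 ]
  [ 0  1  -5/3  0 ]
  [ 0  0     0  1 ]
Pivot columns are the columns containing a leading 1.

1, 2, 4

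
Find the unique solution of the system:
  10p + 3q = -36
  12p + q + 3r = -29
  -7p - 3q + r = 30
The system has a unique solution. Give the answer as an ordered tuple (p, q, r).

Form the augmented matrix and row-reduce:
  [ 10   3  0  |  -36 ]
  [ 12   1  3  |  -29 ]
  [ -7  -3  1  |   30 ]
R1 := 1/10·R1
R2 := R2 − 12·R1
R3 := R3 + 7·R1
R2 := -5/13·R2
R3 := R3 + 9/10·R2
R3 := -26·R3
R2 := R2 + 15/13·R3
R1 := R1 − 3/10·R2
Reading off the last column: p = -3, q = -2, r = 3.

(-3, -2, 3)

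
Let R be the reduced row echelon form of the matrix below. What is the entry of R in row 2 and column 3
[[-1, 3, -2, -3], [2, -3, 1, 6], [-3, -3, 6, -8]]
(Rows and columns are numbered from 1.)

-1

R1 := -1·R1
  [  1  -3  2   3 ]
  [  2  -3  1   6 ]
  [ -3  -3  6  -8 ]
R2 := R2 − 2·R1
  [  1  -3   2   3 ]
  [  0   3  -3   0 ]
  [ -3  -3   6  -8 ]
R3 := R3 + 3·R1
  [ 1   -3   2  3 ]
  [ 0    3  -3  0 ]
  [ 0  -12  12  1 ]
R2 := 1/3·R2
  [ 1   -3   2  3 ]
  [ 0    1  -1  0 ]
  [ 0  -12  12  1 ]
R3 := R3 + 12·R2
  [ 1  -3   2  3 ]
  [ 0   1  -1  0 ]
  [ 0   0   0  1 ]
R1 := R1 − 3·R3
  [ 1  -3   2  0 ]
  [ 0   1  -1  0 ]
  [ 0   0   0  1 ]
R1 := R1 + 3·R2
  [ 1  0  -1  0 ]
  [ 0  1  -1  0 ]
  [ 0  0   0  1 ]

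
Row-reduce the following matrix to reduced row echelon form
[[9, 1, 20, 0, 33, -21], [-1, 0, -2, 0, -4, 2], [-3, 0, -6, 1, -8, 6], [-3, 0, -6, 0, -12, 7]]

r1 := 1/9·r1
  [  1  1/9  20/9  0  11/3  -7/3 ]
  [ -1    0    -2  0    -4     2 ]
  [ -3    0    -6  1    -8     6 ]
  [ -3    0    -6  0   -12     7 ]
r2 := r2 + r1
  [  1  1/9  20/9  0  11/3  -7/3 ]
  [  0  1/9   2/9  0  -1/3  -1/3 ]
  [ -3    0    -6  1    -8     6 ]
  [ -3    0    -6  0   -12     7 ]
r3 := r3 + 3·r1
  [  1  1/9  20/9  0  11/3  -7/3 ]
  [  0  1/9   2/9  0  -1/3  -1/3 ]
  [  0  1/3   2/3  1     3    -1 ]
  [ -3    0    -6  0   -12     7 ]
r4 := r4 + 3·r1
  [ 1  1/9  20/9  0  11/3  -7/3 ]
  [ 0  1/9   2/9  0  -1/3  -1/3 ]
  [ 0  1/3   2/3  1     3    -1 ]
  [ 0  1/3   2/3  0    -1     0 ]
r2 := 9·r2
  [ 1  1/9  20/9  0  11/3  -7/3 ]
  [ 0    1     2  0    -3    -3 ]
  [ 0  1/3   2/3  1     3    -1 ]
  [ 0  1/3   2/3  0    -1     0 ]
r3 := r3 − 1/3·r2
  [ 1  1/9  20/9  0  11/3  -7/3 ]
  [ 0    1     2  0    -3    -3 ]
  [ 0    0     0  1     4     0 ]
  [ 0  1/3   2/3  0    -1     0 ]
r4 := r4 − 1/3·r2
  [ 1  1/9  20/9  0  11/3  -7/3 ]
  [ 0    1     2  0    -3    -3 ]
  [ 0    0     0  1     4     0 ]
  [ 0    0     0  0     0     1 ]
r2 := r2 + 3·r4
  [ 1  1/9  20/9  0  11/3  -7/3 ]
  [ 0    1     2  0    -3     0 ]
  [ 0    0     0  1     4     0 ]
  [ 0    0     0  0     0     1 ]
r1 := r1 + 7/3·r4
  [ 1  1/9  20/9  0  11/3  0 ]
  [ 0    1     2  0    -3  0 ]
  [ 0    0     0  1     4  0 ]
  [ 0    0     0  0     0  1 ]
r1 := r1 − 1/9·r2
  [ 1  0  2  0   4  0 ]
  [ 0  1  2  0  -3  0 ]
  [ 0  0  0  1   4  0 ]
  [ 0  0  0  0   0  1 ]

[[1, 0, 2, 0, 4, 0], [0, 1, 2, 0, -3, 0], [0, 0, 0, 1, 4, 0], [0, 0, 0, 0, 0, 1]]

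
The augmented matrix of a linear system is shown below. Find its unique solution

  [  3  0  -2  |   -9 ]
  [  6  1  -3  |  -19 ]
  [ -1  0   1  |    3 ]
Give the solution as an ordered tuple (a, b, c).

(-3, -1, 0)

Multiply R1 by 1/3.
  [  1  0  -2/3  |   -3 ]
  [  6  1    -3  |  -19 ]
  [ -1  0     1  |    3 ]
Subtract 6 times R1 from R2.
  [  1  0  -2/3  |  -3 ]
  [  0  1     1  |  -1 ]
  [ -1  0     1  |   3 ]
Add R1 to R3.
  [ 1  0  -2/3  |  -3 ]
  [ 0  1     1  |  -1 ]
  [ 0  0   1/3  |   0 ]
Multiply R3 by 3.
  [ 1  0  -2/3  |  -3 ]
  [ 0  1     1  |  -1 ]
  [ 0  0     1  |   0 ]
Subtract R3 from R2.
  [ 1  0  -2/3  |  -3 ]
  [ 0  1     0  |  -1 ]
  [ 0  0     1  |   0 ]
Add 2/3 times R3 to R1.
  [ 1  0  0  |  -3 ]
  [ 0  1  0  |  -1 ]
  [ 0  0  1  |   0 ]
Reading off the last column: a = -3, b = -1, c = 0.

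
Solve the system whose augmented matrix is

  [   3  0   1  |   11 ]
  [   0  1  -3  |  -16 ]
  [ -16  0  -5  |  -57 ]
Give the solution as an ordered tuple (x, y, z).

Multiply R1 by 1/3.
  [   1  0  1/3  |  11/3 ]
  [   0  1   -3  |   -16 ]
  [ -16  0   -5  |   -57 ]
Add 16 times R1 to R3.
  [ 1  0  1/3  |  11/3 ]
  [ 0  1   -3  |   -16 ]
  [ 0  0  1/3  |   5/3 ]
Multiply R3 by 3.
  [ 1  0  1/3  |  11/3 ]
  [ 0  1   -3  |   -16 ]
  [ 0  0    1  |     5 ]
Add 3 times R3 to R2.
  [ 1  0  1/3  |  11/3 ]
  [ 0  1    0  |    -1 ]
  [ 0  0    1  |     5 ]
Subtract 1/3 times R3 from R1.
  [ 1  0  0  |   2 ]
  [ 0  1  0  |  -1 ]
  [ 0  0  1  |   5 ]
Reading off the last column: x = 2, y = -1, z = 5.

(2, -1, 5)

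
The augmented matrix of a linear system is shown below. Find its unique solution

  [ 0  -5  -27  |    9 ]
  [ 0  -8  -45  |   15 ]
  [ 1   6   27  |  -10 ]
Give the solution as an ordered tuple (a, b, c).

Swap R1 and R3.
  [ 1   6   27  |  -10 ]
  [ 0  -8  -45  |   15 ]
  [ 0  -5  -27  |    9 ]
Multiply R2 by -1/8.
  [ 1   6    27  |    -10 ]
  [ 0   1  45/8  |  -15/8 ]
  [ 0  -5   -27  |      9 ]
Add 5 times R2 to R3.
  [ 1  6    27  |    -10 ]
  [ 0  1  45/8  |  -15/8 ]
  [ 0  0   9/8  |   -3/8 ]
Multiply R3 by 8/9.
  [ 1  6    27  |    -10 ]
  [ 0  1  45/8  |  -15/8 ]
  [ 0  0     1  |   -1/3 ]
Subtract 45/8 times R3 from R2.
  [ 1  6  27  |   -10 ]
  [ 0  1   0  |     0 ]
  [ 0  0   1  |  -1/3 ]
Subtract 27 times R3 from R1.
  [ 1  6  0  |    -1 ]
  [ 0  1  0  |     0 ]
  [ 0  0  1  |  -1/3 ]
Subtract 6 times R2 from R1.
  [ 1  0  0  |    -1 ]
  [ 0  1  0  |     0 ]
  [ 0  0  1  |  -1/3 ]
Reading off the last column: a = -1, b = 0, c = -1/3.

(-1, 0, -1/3)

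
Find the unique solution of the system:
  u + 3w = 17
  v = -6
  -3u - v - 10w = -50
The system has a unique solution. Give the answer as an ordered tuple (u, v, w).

Form the augmented matrix and row-reduce:
  [  1   0    3  |   17 ]
  [  0   1    0  |   -6 ]
  [ -3  -1  -10  |  -50 ]
R3 := R3 + 3·R1
  [ 1   0   3  |  17 ]
  [ 0   1   0  |  -6 ]
  [ 0  -1  -1  |   1 ]
R3 := R3 + R2
  [ 1  0   3  |  17 ]
  [ 0  1   0  |  -6 ]
  [ 0  0  -1  |  -5 ]
R3 := -1·R3
  [ 1  0  3  |  17 ]
  [ 0  1  0  |  -6 ]
  [ 0  0  1  |   5 ]
R1 := R1 − 3·R3
  [ 1  0  0  |   2 ]
  [ 0  1  0  |  -6 ]
  [ 0  0  1  |   5 ]
Reading off the last column: u = 2, v = -6, w = 5.

(2, -6, 5)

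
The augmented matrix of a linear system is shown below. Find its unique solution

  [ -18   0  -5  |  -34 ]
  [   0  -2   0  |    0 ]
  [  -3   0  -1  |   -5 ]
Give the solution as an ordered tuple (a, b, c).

(3, 0, -4)

R1 := -1/18·R1
  [  1   0  5/18  |  17/9 ]
  [  0  -2     0  |     0 ]
  [ -3   0    -1  |    -5 ]
R3 := R3 + 3·R1
  [ 1   0  5/18  |  17/9 ]
  [ 0  -2     0  |     0 ]
  [ 0   0  -1/6  |   2/3 ]
R2 := -1/2·R2
  [ 1  0  5/18  |  17/9 ]
  [ 0  1     0  |     0 ]
  [ 0  0  -1/6  |   2/3 ]
R3 := -6·R3
  [ 1  0  5/18  |  17/9 ]
  [ 0  1     0  |     0 ]
  [ 0  0     1  |    -4 ]
R1 := R1 − 5/18·R3
  [ 1  0  0  |   3 ]
  [ 0  1  0  |   0 ]
  [ 0  0  1  |  -4 ]
Reading off the last column: a = 3, b = 0, c = -4.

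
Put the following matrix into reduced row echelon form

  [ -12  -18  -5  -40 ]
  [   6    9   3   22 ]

[[1, 3/2, 0, 5/3], [0, 0, 1, 4]]

Multiply R1 by -1/12.
  [ 1  3/2  5/12  10/3 ]
  [ 6    9     3    22 ]
Subtract 6 times R1 from R2.
  [ 1  3/2  5/12  10/3 ]
  [ 0    0   1/2     2 ]
Multiply R2 by 2.
  [ 1  3/2  5/12  10/3 ]
  [ 0    0     1     4 ]
Subtract 5/12 times R2 from R1.
  [ 1  3/2  0  5/3 ]
  [ 0    0  1    4 ]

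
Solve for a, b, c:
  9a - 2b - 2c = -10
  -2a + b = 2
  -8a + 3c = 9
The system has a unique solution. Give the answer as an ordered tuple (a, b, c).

(0, 2, 3)

Form the augmented matrix and row-reduce:
  [  9  -2  -2  |  -10 ]
  [ -2   1   0  |    2 ]
  [ -8   0   3  |    9 ]
ρ1 ← 1/9·ρ1
  [  1  -2/9  -2/9  |  -10/9 ]
  [ -2     1     0  |      2 ]
  [ -8     0     3  |      9 ]
ρ2 ← ρ2 + 2·ρ1
  [  1  -2/9  -2/9  |  -10/9 ]
  [  0   5/9  -4/9  |   -2/9 ]
  [ -8     0     3  |      9 ]
ρ3 ← ρ3 + 8·ρ1
  [ 1   -2/9  -2/9  |  -10/9 ]
  [ 0    5/9  -4/9  |   -2/9 ]
  [ 0  -16/9  11/9  |    1/9 ]
ρ2 ← 9/5·ρ2
  [ 1   -2/9  -2/9  |  -10/9 ]
  [ 0      1  -4/5  |   -2/5 ]
  [ 0  -16/9  11/9  |    1/9 ]
ρ3 ← ρ3 + 16/9·ρ2
  [ 1  -2/9  -2/9  |  -10/9 ]
  [ 0     1  -4/5  |   -2/5 ]
  [ 0     0  -1/5  |   -3/5 ]
ρ3 ← -5·ρ3
  [ 1  -2/9  -2/9  |  -10/9 ]
  [ 0     1  -4/5  |   -2/5 ]
  [ 0     0     1  |      3 ]
ρ2 ← ρ2 + 4/5·ρ3
  [ 1  -2/9  -2/9  |  -10/9 ]
  [ 0     1     0  |      2 ]
  [ 0     0     1  |      3 ]
ρ1 ← ρ1 + 2/9·ρ3
  [ 1  -2/9  0  |  -4/9 ]
  [ 0     1  0  |     2 ]
  [ 0     0  1  |     3 ]
ρ1 ← ρ1 + 2/9·ρ2
  [ 1  0  0  |  0 ]
  [ 0  1  0  |  2 ]
  [ 0  0  1  |  3 ]
Reading off the last column: a = 0, b = 2, c = 3.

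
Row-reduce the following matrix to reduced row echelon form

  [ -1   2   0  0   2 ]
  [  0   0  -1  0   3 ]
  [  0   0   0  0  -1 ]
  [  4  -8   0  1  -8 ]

R1 -> -1·R1
R4 -> R4 − 4·R1
R2 -> -1·R2
R3 ↔ R4
R4 -> -1·R4
R2 -> R2 + 3·R4
R1 -> R1 + 2·R4

[[1, -2, 0, 0, 0], [0, 0, 1, 0, 0], [0, 0, 0, 1, 0], [0, 0, 0, 0, 1]]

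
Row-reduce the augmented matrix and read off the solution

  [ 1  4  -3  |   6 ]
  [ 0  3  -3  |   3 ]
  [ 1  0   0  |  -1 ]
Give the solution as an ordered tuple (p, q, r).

r3 := r3 − r1
  [ 1   4  -3  |   6 ]
  [ 0   3  -3  |   3 ]
  [ 0  -4   3  |  -7 ]
r2 := 1/3·r2
  [ 1   4  -3  |   6 ]
  [ 0   1  -1  |   1 ]
  [ 0  -4   3  |  -7 ]
r3 := r3 + 4·r2
  [ 1  4  -3  |   6 ]
  [ 0  1  -1  |   1 ]
  [ 0  0  -1  |  -3 ]
r3 := -1·r3
  [ 1  4  -3  |  6 ]
  [ 0  1  -1  |  1 ]
  [ 0  0   1  |  3 ]
r2 := r2 + r3
  [ 1  4  -3  |  6 ]
  [ 0  1   0  |  4 ]
  [ 0  0   1  |  3 ]
r1 := r1 + 3·r3
  [ 1  4  0  |  15 ]
  [ 0  1  0  |   4 ]
  [ 0  0  1  |   3 ]
r1 := r1 − 4·r2
  [ 1  0  0  |  -1 ]
  [ 0  1  0  |   4 ]
  [ 0  0  1  |   3 ]
Reading off the last column: p = -1, q = 4, r = 3.

(-1, 4, 3)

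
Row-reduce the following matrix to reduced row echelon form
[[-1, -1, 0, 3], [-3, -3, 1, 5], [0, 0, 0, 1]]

[[1, 1, 0, 0], [0, 0, 1, 0], [0, 0, 0, 1]]

ρ1 → -1·ρ1
  [  1   1  0  -3 ]
  [ -3  -3  1   5 ]
  [  0   0  0   1 ]
ρ2 → ρ2 + 3·ρ1
  [ 1  1  0  -3 ]
  [ 0  0  1  -4 ]
  [ 0  0  0   1 ]
ρ2 → ρ2 + 4·ρ3
  [ 1  1  0  -3 ]
  [ 0  0  1   0 ]
  [ 0  0  0   1 ]
ρ1 → ρ1 + 3·ρ3
  [ 1  1  0  0 ]
  [ 0  0  1  0 ]
  [ 0  0  0  1 ]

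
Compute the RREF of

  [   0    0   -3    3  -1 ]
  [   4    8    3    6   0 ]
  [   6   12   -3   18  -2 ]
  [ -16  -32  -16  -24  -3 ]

r1 <-> r2
r1 -> 1/4·r1
r3 -> r3 − 6·r1
r4 -> r4 + 16·r1
r2 -> -1/3·r2
r3 -> r3 + 15/2·r2
r4 -> r4 + 4·r2
r3 -> 2/3·r3
r4 -> r4 + 4·r3
r4 -> -3·r4
r3 -> r3 − 1/3·r4
r2 -> r2 − 1/3·r4
r2 -> r2 + r3
r1 -> r1 − 3/2·r3
r1 -> r1 − 3/4·r2

[[1, 2, 0, 0, 0], [0, 0, 1, 0, 0], [0, 0, 0, 1, 0], [0, 0, 0, 0, 1]]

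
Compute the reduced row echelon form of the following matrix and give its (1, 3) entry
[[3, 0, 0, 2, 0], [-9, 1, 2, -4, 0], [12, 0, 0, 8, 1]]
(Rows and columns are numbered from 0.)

r1 := 1/3·r1
  [  1  0  0  2/3  0 ]
  [ -9  1  2   -4  0 ]
  [ 12  0  0    8  1 ]
r2 := r2 + 9·r1
  [  1  0  0  2/3  0 ]
  [  0  1  2    2  0 ]
  [ 12  0  0    8  1 ]
r3 := r3 − 12·r1
  [ 1  0  0  2/3  0 ]
  [ 0  1  2    2  0 ]
  [ 0  0  0    0  1 ]

2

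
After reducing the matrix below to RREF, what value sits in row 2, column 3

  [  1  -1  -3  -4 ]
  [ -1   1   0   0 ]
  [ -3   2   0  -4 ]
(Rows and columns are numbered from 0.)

r2 ← r2 + r1
r3 ← r3 + 3·r1
r2 <=> r3
r2 ← -1·r2
r3 ← -1/3·r3
r2 ← r2 − 9·r3
r1 ← r1 + 3·r3
r1 ← r1 + r2

4/3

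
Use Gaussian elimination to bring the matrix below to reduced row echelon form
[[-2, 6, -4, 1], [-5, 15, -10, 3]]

r1 → -1/2·r1
  [  1  -3    2  -1/2 ]
  [ -5  15  -10     3 ]
r2 → r2 + 5·r1
  [ 1  -3  2  -1/2 ]
  [ 0   0  0   1/2 ]
r2 → 2·r2
  [ 1  -3  2  -1/2 ]
  [ 0   0  0     1 ]
r1 → r1 + 1/2·r2
  [ 1  -3  2  0 ]
  [ 0   0  0  1 ]

[[1, -3, 2, 0], [0, 0, 0, 1]]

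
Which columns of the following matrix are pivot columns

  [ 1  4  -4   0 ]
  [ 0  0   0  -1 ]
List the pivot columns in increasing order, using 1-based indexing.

r2 ← -1·r2
Pivot columns are the columns containing a leading 1.

1, 4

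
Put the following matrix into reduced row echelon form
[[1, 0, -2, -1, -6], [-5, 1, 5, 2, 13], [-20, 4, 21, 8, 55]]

[[1, 0, 0, -1, 0], [0, 1, 0, -3, -2], [0, 0, 1, 0, 3]]

Add 5 times R1 to R2.
Add 20 times R1 to R3.
Subtract 4 times R2 from R3.
Add 5 times R3 to R2.
Add 2 times R3 to R1.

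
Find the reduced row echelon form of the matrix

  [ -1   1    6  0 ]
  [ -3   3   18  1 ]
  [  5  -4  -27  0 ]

[[1, 0, -3, 0], [0, 1, 3, 0], [0, 0, 0, 1]]

Multiply ρ1 by -1.
Add 3 times ρ1 to ρ2.
Subtract 5 times ρ1 from ρ3.
Swap ρ2 and ρ3.
Add ρ2 to ρ1.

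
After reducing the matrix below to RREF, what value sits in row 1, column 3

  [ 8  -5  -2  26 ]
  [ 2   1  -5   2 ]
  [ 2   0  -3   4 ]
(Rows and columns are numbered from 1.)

-3/2

r1 -> 1/8·r1
  [ 1  -5/8  -1/4  13/4 ]
  [ 2     1    -5     2 ]
  [ 2     0    -3     4 ]
r2 -> r2 − 2·r1
  [ 1  -5/8  -1/4  13/4 ]
  [ 0   9/4  -9/2  -9/2 ]
  [ 2     0    -3     4 ]
r3 -> r3 − 2·r1
  [ 1  -5/8  -1/4  13/4 ]
  [ 0   9/4  -9/2  -9/2 ]
  [ 0   5/4  -5/2  -5/2 ]
r2 -> 4/9·r2
  [ 1  -5/8  -1/4  13/4 ]
  [ 0     1    -2    -2 ]
  [ 0   5/4  -5/2  -5/2 ]
r3 -> r3 − 5/4·r2
  [ 1  -5/8  -1/4  13/4 ]
  [ 0     1    -2    -2 ]
  [ 0     0     0     0 ]
r1 -> r1 + 5/8·r2
  [ 1  0  -3/2   2 ]
  [ 0  1    -2  -2 ]
  [ 0  0     0   0 ]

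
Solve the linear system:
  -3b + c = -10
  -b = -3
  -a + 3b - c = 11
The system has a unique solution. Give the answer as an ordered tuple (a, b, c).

(-1, 3, -1)

Form the augmented matrix and row-reduce:
  [  0  -3   1  |  -10 ]
  [  0  -1   0  |   -3 ]
  [ -1   3  -1  |   11 ]
r1 <=> r3
  [ -1   3  -1  |   11 ]
  [  0  -1   0  |   -3 ]
  [  0  -3   1  |  -10 ]
r1 ← -1·r1
  [ 1  -3  1  |  -11 ]
  [ 0  -1  0  |   -3 ]
  [ 0  -3  1  |  -10 ]
r2 ← -1·r2
  [ 1  -3  1  |  -11 ]
  [ 0   1  0  |    3 ]
  [ 0  -3  1  |  -10 ]
r3 ← r3 + 3·r2
  [ 1  -3  1  |  -11 ]
  [ 0   1  0  |    3 ]
  [ 0   0  1  |   -1 ]
r1 ← r1 − r3
  [ 1  -3  0  |  -10 ]
  [ 0   1  0  |    3 ]
  [ 0   0  1  |   -1 ]
r1 ← r1 + 3·r2
  [ 1  0  0  |  -1 ]
  [ 0  1  0  |   3 ]
  [ 0  0  1  |  -1 ]
Reading off the last column: a = -1, b = 3, c = -1.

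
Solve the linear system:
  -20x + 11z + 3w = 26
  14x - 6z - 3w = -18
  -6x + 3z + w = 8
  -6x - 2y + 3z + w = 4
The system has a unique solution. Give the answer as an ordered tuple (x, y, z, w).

(-3, 2, -2, -4)

Form the augmented matrix and row-reduce:
  [ -20   0  11   3  |   26 ]
  [  14   0  -6  -3  |  -18 ]
  [  -6   0   3   1  |    8 ]
  [  -6  -2   3   1  |    4 ]
r1 ← -1/20·r1
  [  1   0  -11/20  -3/20  |  -13/10 ]
  [ 14   0      -6     -3  |     -18 ]
  [ -6   0       3      1  |       8 ]
  [ -6  -2       3      1  |       4 ]
r2 ← r2 − 14·r1
  [  1   0  -11/20  -3/20  |  -13/10 ]
  [  0   0   17/10  -9/10  |     1/5 ]
  [ -6   0       3      1  |       8 ]
  [ -6  -2       3      1  |       4 ]
r3 ← r3 + 6·r1
  [  1   0  -11/20  -3/20  |  -13/10 ]
  [  0   0   17/10  -9/10  |     1/5 ]
  [  0   0   -3/10   1/10  |     1/5 ]
  [ -6  -2       3      1  |       4 ]
r4 ← r4 + 6·r1
  [ 1   0  -11/20  -3/20  |  -13/10 ]
  [ 0   0   17/10  -9/10  |     1/5 ]
  [ 0   0   -3/10   1/10  |     1/5 ]
  [ 0  -2   -3/10   1/10  |   -19/5 ]
r2 ↔ r4
  [ 1   0  -11/20  -3/20  |  -13/10 ]
  [ 0  -2   -3/10   1/10  |   -19/5 ]
  [ 0   0   -3/10   1/10  |     1/5 ]
  [ 0   0   17/10  -9/10  |     1/5 ]
r2 ← -1/2·r2
  [ 1  0  -11/20  -3/20  |  -13/10 ]
  [ 0  1    3/20  -1/20  |   19/10 ]
  [ 0  0   -3/10   1/10  |     1/5 ]
  [ 0  0   17/10  -9/10  |     1/5 ]
r3 ← -10/3·r3
  [ 1  0  -11/20  -3/20  |  -13/10 ]
  [ 0  1    3/20  -1/20  |   19/10 ]
  [ 0  0       1   -1/3  |    -2/3 ]
  [ 0  0   17/10  -9/10  |     1/5 ]
r4 ← r4 − 17/10·r3
  [ 1  0  -11/20  -3/20  |  -13/10 ]
  [ 0  1    3/20  -1/20  |   19/10 ]
  [ 0  0       1   -1/3  |    -2/3 ]
  [ 0  0       0   -1/3  |     4/3 ]
r4 ← -3·r4
  [ 1  0  -11/20  -3/20  |  -13/10 ]
  [ 0  1    3/20  -1/20  |   19/10 ]
  [ 0  0       1   -1/3  |    -2/3 ]
  [ 0  0       0      1  |      -4 ]
r3 ← r3 + 1/3·r4
  [ 1  0  -11/20  -3/20  |  -13/10 ]
  [ 0  1    3/20  -1/20  |   19/10 ]
  [ 0  0       1      0  |      -2 ]
  [ 0  0       0      1  |      -4 ]
r2 ← r2 + 1/20·r4
  [ 1  0  -11/20  -3/20  |  -13/10 ]
  [ 0  1    3/20      0  |   17/10 ]
  [ 0  0       1      0  |      -2 ]
  [ 0  0       0      1  |      -4 ]
r1 ← r1 + 3/20·r4
  [ 1  0  -11/20  0  |  -19/10 ]
  [ 0  1    3/20  0  |   17/10 ]
  [ 0  0       1  0  |      -2 ]
  [ 0  0       0  1  |      -4 ]
r2 ← r2 − 3/20·r3
  [ 1  0  -11/20  0  |  -19/10 ]
  [ 0  1       0  0  |       2 ]
  [ 0  0       1  0  |      -2 ]
  [ 0  0       0  1  |      -4 ]
r1 ← r1 + 11/20·r3
  [ 1  0  0  0  |  -3 ]
  [ 0  1  0  0  |   2 ]
  [ 0  0  1  0  |  -2 ]
  [ 0  0  0  1  |  -4 ]
Reading off the last column: x = -3, y = 2, z = -2, w = -4.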